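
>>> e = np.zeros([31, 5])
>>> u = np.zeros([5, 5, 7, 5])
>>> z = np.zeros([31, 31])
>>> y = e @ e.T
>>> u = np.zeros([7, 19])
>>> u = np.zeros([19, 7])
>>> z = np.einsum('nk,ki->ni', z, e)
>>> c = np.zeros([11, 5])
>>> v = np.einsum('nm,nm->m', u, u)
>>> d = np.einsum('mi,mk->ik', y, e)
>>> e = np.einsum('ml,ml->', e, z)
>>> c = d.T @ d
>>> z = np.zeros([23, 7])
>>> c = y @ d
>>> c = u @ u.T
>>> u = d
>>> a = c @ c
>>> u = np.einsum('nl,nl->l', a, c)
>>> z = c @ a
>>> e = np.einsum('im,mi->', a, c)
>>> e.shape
()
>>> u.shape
(19,)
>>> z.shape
(19, 19)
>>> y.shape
(31, 31)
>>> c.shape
(19, 19)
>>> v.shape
(7,)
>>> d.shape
(31, 5)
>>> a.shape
(19, 19)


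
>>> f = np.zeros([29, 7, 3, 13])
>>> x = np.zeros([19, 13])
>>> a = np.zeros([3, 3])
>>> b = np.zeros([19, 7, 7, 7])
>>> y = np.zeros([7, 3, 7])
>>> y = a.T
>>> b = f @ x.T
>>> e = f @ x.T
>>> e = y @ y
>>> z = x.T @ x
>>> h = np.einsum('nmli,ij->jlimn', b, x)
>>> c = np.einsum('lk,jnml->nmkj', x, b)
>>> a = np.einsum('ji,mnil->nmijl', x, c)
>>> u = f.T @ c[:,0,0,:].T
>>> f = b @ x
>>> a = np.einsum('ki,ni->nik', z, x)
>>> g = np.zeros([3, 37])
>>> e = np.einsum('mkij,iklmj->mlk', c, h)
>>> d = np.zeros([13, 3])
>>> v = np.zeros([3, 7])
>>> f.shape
(29, 7, 3, 13)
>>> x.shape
(19, 13)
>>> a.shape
(19, 13, 13)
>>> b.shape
(29, 7, 3, 19)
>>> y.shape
(3, 3)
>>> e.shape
(7, 19, 3)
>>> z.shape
(13, 13)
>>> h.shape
(13, 3, 19, 7, 29)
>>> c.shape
(7, 3, 13, 29)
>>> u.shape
(13, 3, 7, 7)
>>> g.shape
(3, 37)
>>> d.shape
(13, 3)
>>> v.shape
(3, 7)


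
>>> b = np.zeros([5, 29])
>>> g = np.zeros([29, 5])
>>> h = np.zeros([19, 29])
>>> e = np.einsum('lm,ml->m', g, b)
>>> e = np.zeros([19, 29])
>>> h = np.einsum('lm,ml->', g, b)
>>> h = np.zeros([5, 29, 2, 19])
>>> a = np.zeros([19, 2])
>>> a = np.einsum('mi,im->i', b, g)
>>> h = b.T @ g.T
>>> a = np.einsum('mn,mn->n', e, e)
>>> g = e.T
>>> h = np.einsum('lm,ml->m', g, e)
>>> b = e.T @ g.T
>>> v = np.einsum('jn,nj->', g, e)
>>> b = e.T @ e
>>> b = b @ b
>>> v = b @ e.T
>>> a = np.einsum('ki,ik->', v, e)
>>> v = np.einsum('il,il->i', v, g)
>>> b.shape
(29, 29)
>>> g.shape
(29, 19)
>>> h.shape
(19,)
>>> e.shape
(19, 29)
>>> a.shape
()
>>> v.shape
(29,)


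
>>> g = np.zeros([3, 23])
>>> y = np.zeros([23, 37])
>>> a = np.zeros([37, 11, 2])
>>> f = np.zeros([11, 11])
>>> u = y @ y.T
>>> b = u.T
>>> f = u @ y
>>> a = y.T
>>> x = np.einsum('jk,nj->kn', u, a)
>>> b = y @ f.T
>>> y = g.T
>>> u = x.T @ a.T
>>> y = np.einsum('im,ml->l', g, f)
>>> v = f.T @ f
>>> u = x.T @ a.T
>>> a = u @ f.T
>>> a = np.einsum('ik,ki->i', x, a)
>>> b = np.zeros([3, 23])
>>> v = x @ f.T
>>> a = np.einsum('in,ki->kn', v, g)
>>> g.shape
(3, 23)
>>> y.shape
(37,)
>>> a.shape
(3, 23)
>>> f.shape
(23, 37)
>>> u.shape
(37, 37)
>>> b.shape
(3, 23)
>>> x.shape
(23, 37)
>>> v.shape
(23, 23)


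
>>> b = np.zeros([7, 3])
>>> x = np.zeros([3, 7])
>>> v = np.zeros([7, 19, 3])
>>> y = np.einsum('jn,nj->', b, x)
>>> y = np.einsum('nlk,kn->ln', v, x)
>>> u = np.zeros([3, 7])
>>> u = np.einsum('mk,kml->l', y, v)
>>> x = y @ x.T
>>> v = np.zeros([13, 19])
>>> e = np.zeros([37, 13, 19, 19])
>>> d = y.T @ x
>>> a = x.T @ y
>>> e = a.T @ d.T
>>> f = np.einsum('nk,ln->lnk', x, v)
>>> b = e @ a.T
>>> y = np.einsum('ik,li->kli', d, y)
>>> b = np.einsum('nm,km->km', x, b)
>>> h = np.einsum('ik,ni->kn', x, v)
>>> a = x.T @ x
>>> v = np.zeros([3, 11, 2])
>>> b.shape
(7, 3)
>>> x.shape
(19, 3)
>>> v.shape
(3, 11, 2)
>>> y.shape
(3, 19, 7)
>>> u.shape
(3,)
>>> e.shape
(7, 7)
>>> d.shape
(7, 3)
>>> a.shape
(3, 3)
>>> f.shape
(13, 19, 3)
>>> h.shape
(3, 13)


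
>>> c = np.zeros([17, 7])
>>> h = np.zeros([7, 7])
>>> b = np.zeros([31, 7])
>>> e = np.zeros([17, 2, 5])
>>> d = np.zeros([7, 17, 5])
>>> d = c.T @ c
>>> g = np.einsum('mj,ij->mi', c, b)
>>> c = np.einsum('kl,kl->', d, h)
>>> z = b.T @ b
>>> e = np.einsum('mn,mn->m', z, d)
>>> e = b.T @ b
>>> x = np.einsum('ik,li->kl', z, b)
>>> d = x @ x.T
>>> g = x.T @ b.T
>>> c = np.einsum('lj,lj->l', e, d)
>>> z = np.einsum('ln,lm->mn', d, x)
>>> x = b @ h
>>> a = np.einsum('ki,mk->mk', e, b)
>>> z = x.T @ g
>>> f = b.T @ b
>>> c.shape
(7,)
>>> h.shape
(7, 7)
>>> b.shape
(31, 7)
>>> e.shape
(7, 7)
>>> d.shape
(7, 7)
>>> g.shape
(31, 31)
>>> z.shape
(7, 31)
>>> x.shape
(31, 7)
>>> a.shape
(31, 7)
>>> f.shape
(7, 7)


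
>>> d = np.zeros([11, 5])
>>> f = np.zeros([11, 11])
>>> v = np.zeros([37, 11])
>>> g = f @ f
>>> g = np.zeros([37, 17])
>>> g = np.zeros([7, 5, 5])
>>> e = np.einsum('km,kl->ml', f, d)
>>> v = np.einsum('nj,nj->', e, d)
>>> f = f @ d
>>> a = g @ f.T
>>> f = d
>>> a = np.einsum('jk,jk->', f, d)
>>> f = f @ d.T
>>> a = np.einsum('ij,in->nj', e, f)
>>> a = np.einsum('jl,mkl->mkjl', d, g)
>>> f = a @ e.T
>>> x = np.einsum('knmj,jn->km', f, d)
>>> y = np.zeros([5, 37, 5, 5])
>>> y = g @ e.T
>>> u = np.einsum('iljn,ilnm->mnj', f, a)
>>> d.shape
(11, 5)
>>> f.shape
(7, 5, 11, 11)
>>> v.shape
()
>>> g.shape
(7, 5, 5)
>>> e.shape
(11, 5)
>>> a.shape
(7, 5, 11, 5)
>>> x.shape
(7, 11)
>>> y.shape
(7, 5, 11)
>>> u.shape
(5, 11, 11)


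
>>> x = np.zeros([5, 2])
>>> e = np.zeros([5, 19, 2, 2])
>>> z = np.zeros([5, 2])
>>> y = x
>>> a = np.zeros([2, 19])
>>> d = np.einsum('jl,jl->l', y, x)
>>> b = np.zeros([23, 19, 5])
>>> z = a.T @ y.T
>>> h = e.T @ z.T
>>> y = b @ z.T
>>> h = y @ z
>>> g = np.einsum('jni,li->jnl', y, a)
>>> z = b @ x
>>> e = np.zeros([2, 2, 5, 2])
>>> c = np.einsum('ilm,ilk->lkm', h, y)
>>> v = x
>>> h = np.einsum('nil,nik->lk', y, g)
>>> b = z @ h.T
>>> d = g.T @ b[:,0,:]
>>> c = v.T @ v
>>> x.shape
(5, 2)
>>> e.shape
(2, 2, 5, 2)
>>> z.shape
(23, 19, 2)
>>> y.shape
(23, 19, 19)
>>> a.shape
(2, 19)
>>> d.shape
(2, 19, 19)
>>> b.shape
(23, 19, 19)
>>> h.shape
(19, 2)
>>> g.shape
(23, 19, 2)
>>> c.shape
(2, 2)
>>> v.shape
(5, 2)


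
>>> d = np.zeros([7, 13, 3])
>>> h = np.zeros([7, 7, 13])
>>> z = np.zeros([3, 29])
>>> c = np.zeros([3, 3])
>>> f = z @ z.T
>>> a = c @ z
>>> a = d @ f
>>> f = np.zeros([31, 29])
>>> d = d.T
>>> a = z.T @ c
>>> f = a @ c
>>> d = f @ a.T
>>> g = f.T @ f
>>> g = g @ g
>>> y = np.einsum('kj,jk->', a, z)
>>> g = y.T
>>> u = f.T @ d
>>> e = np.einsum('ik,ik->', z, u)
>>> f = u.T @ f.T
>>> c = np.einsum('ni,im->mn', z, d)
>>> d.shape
(29, 29)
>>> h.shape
(7, 7, 13)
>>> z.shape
(3, 29)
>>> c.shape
(29, 3)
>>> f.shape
(29, 29)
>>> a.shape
(29, 3)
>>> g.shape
()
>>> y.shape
()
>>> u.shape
(3, 29)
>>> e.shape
()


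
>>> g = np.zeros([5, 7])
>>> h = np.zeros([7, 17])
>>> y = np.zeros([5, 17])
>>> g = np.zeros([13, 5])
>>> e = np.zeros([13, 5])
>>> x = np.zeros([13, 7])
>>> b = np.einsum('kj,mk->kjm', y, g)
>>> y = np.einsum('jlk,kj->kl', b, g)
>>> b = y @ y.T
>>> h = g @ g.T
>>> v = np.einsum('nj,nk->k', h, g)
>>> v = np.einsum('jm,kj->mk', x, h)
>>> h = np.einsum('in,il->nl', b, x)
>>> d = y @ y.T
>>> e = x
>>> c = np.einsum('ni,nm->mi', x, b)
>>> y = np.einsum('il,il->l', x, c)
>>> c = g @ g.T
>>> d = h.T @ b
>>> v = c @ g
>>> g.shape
(13, 5)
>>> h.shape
(13, 7)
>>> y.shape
(7,)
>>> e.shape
(13, 7)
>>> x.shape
(13, 7)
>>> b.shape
(13, 13)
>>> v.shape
(13, 5)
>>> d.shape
(7, 13)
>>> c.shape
(13, 13)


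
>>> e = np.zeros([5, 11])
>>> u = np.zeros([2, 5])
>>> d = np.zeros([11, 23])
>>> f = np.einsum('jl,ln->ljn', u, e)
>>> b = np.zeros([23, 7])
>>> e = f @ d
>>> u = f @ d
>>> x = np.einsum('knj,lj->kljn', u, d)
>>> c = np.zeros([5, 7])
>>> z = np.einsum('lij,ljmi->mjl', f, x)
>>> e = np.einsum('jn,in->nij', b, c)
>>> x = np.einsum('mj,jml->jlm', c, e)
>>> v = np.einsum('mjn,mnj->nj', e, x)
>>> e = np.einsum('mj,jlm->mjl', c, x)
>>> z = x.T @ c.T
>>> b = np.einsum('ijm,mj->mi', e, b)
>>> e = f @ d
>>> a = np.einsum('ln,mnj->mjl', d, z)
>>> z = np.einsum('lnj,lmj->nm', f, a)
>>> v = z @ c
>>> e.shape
(5, 2, 23)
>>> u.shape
(5, 2, 23)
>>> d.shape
(11, 23)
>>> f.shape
(5, 2, 11)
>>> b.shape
(23, 5)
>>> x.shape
(7, 23, 5)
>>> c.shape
(5, 7)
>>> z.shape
(2, 5)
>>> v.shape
(2, 7)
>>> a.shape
(5, 5, 11)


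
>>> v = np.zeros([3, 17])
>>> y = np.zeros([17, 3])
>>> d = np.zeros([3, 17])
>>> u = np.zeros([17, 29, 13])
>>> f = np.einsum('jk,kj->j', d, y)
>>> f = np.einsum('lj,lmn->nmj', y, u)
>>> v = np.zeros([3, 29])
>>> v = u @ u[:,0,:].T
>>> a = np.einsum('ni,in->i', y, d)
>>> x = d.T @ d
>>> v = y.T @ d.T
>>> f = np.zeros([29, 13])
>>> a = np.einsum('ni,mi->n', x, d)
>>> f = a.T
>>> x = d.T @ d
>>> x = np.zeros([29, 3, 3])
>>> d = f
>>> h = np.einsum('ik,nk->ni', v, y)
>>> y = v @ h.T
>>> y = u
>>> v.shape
(3, 3)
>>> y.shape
(17, 29, 13)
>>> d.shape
(17,)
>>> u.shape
(17, 29, 13)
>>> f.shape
(17,)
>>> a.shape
(17,)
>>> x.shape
(29, 3, 3)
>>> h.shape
(17, 3)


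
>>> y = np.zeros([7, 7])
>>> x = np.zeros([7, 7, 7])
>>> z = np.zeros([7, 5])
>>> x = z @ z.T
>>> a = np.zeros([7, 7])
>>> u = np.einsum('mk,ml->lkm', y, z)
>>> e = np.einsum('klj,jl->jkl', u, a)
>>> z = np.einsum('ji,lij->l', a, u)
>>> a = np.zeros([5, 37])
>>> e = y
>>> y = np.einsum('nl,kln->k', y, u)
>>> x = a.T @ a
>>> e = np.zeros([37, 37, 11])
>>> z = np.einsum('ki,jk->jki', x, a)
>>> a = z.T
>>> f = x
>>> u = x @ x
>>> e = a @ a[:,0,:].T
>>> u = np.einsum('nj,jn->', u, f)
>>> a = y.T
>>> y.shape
(5,)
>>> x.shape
(37, 37)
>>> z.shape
(5, 37, 37)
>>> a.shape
(5,)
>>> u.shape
()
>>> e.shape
(37, 37, 37)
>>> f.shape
(37, 37)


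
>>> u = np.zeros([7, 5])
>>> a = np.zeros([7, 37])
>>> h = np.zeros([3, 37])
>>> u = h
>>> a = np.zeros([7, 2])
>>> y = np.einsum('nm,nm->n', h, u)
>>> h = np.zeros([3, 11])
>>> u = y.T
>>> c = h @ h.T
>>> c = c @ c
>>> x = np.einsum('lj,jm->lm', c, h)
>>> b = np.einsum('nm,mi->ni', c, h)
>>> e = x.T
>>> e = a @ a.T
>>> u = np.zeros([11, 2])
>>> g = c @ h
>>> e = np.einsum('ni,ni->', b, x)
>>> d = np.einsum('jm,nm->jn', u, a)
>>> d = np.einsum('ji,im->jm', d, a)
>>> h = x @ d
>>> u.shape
(11, 2)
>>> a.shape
(7, 2)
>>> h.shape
(3, 2)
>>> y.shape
(3,)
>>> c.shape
(3, 3)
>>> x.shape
(3, 11)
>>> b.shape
(3, 11)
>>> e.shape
()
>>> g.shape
(3, 11)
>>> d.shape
(11, 2)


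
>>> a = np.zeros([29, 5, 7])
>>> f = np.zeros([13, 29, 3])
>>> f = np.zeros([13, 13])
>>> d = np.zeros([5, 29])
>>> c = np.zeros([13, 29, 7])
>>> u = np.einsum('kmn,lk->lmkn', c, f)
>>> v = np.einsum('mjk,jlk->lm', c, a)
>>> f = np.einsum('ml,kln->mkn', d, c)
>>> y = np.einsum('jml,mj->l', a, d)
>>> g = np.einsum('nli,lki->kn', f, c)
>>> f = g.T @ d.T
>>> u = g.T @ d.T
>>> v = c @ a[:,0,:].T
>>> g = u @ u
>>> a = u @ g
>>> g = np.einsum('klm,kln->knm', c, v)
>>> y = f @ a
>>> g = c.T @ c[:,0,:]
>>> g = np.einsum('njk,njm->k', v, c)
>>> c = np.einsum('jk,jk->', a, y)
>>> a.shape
(5, 5)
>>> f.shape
(5, 5)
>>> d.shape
(5, 29)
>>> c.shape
()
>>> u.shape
(5, 5)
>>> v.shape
(13, 29, 29)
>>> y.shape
(5, 5)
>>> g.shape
(29,)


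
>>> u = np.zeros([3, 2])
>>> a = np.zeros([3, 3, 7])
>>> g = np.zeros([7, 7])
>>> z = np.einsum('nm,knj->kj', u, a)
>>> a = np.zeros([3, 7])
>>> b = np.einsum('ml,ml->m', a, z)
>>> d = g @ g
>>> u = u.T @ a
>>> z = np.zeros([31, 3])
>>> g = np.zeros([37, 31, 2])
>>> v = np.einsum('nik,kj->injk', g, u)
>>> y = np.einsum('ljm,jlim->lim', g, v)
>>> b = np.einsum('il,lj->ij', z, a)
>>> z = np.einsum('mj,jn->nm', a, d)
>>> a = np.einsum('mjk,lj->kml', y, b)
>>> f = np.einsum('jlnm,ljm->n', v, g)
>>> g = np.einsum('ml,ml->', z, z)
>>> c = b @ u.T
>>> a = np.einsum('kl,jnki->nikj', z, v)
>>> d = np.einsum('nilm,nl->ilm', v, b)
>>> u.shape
(2, 7)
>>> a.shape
(37, 2, 7, 31)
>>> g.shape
()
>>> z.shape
(7, 3)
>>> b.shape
(31, 7)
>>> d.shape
(37, 7, 2)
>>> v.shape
(31, 37, 7, 2)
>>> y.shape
(37, 7, 2)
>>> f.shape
(7,)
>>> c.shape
(31, 2)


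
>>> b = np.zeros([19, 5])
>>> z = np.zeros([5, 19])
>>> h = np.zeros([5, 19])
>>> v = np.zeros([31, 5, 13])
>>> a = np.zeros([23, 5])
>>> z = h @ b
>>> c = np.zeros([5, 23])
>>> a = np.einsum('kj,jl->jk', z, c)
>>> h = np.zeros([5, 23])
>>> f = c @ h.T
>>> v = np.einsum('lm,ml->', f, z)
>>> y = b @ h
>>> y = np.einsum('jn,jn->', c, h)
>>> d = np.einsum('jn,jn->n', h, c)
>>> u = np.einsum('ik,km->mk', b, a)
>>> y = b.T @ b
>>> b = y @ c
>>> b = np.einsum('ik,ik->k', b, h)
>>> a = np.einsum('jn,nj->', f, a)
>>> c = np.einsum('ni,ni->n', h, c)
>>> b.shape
(23,)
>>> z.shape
(5, 5)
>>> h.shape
(5, 23)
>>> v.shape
()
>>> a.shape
()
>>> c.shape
(5,)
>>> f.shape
(5, 5)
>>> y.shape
(5, 5)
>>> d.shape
(23,)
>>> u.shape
(5, 5)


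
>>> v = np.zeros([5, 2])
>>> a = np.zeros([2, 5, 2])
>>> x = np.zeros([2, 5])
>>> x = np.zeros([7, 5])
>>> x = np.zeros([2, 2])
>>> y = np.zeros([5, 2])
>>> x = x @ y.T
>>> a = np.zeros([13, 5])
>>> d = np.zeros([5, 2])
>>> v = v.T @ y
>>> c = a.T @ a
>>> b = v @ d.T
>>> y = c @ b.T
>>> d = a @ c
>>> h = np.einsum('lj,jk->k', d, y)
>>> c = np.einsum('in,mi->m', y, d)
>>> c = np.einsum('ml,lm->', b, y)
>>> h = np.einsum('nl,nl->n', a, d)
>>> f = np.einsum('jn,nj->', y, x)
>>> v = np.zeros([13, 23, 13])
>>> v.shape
(13, 23, 13)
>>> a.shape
(13, 5)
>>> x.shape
(2, 5)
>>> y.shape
(5, 2)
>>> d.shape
(13, 5)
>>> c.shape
()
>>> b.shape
(2, 5)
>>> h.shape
(13,)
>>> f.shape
()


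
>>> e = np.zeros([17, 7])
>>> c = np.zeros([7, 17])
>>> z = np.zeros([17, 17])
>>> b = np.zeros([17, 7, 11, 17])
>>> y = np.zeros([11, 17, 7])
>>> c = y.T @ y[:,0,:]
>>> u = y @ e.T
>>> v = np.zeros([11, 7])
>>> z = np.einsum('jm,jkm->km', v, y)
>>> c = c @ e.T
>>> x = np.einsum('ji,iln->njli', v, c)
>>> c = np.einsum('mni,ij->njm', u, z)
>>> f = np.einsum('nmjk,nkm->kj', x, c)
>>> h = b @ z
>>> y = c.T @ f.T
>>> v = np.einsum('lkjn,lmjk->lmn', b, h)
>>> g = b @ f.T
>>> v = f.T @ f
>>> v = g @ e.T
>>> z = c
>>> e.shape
(17, 7)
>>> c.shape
(17, 7, 11)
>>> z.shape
(17, 7, 11)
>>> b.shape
(17, 7, 11, 17)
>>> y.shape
(11, 7, 7)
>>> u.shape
(11, 17, 17)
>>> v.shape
(17, 7, 11, 17)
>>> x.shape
(17, 11, 17, 7)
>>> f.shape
(7, 17)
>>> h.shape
(17, 7, 11, 7)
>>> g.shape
(17, 7, 11, 7)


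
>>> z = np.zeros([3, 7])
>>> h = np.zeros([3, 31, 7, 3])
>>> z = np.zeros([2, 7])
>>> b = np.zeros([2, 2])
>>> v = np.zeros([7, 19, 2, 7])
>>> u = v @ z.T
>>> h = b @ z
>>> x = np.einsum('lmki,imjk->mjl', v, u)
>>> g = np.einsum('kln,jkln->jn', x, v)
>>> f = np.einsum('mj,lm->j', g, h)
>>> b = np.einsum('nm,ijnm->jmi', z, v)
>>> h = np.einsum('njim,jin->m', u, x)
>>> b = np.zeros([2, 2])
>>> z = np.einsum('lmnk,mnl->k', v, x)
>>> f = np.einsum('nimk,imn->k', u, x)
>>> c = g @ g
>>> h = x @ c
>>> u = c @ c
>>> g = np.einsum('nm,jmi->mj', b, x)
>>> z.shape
(7,)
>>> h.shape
(19, 2, 7)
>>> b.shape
(2, 2)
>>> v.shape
(7, 19, 2, 7)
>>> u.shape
(7, 7)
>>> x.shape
(19, 2, 7)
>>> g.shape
(2, 19)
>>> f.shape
(2,)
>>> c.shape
(7, 7)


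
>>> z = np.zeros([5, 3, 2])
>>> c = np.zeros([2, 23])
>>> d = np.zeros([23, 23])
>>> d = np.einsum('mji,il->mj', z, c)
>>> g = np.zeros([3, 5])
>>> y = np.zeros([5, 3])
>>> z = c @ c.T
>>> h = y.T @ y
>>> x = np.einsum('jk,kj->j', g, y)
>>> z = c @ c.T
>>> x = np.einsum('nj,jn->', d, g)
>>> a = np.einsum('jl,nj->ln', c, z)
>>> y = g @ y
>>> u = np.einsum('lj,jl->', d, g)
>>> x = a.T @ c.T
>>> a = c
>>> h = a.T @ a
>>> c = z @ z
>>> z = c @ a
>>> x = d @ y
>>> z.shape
(2, 23)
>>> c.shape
(2, 2)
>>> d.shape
(5, 3)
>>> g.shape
(3, 5)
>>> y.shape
(3, 3)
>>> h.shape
(23, 23)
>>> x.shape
(5, 3)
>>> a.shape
(2, 23)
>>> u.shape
()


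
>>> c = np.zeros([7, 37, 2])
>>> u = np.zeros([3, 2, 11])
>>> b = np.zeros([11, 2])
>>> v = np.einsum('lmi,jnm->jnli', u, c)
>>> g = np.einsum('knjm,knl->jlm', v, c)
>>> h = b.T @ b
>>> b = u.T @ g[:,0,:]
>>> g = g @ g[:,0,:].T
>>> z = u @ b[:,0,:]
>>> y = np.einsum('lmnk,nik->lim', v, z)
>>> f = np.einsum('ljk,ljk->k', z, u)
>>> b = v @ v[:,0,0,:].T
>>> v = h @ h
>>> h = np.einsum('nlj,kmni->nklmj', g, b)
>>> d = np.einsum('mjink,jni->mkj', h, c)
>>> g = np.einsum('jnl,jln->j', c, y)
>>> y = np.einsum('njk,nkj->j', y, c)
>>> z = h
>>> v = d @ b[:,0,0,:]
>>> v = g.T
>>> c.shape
(7, 37, 2)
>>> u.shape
(3, 2, 11)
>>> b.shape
(7, 37, 3, 7)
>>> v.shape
(7,)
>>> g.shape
(7,)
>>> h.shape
(3, 7, 2, 37, 3)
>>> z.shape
(3, 7, 2, 37, 3)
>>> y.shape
(2,)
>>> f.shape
(11,)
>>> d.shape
(3, 3, 7)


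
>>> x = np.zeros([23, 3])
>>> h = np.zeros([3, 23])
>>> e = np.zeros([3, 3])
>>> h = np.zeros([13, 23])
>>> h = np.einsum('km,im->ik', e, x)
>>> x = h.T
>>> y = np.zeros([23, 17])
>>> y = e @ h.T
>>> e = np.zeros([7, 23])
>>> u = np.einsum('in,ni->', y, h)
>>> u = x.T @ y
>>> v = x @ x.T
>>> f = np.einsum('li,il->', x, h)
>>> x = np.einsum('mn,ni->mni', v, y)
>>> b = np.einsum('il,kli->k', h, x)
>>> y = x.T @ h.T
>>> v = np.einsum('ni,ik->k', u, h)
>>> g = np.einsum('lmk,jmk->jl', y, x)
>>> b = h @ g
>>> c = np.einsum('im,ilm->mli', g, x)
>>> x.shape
(3, 3, 23)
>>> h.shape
(23, 3)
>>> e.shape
(7, 23)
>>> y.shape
(23, 3, 23)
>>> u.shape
(23, 23)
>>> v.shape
(3,)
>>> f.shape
()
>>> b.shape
(23, 23)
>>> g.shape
(3, 23)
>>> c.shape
(23, 3, 3)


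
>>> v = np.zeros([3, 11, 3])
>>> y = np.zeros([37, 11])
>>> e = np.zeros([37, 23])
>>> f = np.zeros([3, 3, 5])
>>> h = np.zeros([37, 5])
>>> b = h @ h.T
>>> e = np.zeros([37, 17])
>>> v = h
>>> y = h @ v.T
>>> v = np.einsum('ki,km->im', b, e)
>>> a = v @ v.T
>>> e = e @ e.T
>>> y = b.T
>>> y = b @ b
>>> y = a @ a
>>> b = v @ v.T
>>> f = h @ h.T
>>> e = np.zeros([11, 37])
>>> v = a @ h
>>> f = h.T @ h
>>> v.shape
(37, 5)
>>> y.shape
(37, 37)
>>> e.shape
(11, 37)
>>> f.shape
(5, 5)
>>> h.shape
(37, 5)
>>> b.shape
(37, 37)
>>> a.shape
(37, 37)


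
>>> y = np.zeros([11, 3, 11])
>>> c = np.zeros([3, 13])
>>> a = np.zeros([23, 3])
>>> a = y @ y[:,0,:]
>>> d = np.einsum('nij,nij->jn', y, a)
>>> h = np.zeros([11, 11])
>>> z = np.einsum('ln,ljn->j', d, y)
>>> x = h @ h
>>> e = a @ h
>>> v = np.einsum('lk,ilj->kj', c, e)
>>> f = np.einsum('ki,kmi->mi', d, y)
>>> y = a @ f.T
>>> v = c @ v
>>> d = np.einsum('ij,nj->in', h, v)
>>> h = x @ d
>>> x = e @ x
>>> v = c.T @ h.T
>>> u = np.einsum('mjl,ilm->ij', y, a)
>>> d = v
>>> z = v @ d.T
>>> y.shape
(11, 3, 3)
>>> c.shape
(3, 13)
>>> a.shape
(11, 3, 11)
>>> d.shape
(13, 11)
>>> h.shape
(11, 3)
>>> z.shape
(13, 13)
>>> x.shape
(11, 3, 11)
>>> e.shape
(11, 3, 11)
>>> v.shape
(13, 11)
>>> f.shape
(3, 11)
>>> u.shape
(11, 3)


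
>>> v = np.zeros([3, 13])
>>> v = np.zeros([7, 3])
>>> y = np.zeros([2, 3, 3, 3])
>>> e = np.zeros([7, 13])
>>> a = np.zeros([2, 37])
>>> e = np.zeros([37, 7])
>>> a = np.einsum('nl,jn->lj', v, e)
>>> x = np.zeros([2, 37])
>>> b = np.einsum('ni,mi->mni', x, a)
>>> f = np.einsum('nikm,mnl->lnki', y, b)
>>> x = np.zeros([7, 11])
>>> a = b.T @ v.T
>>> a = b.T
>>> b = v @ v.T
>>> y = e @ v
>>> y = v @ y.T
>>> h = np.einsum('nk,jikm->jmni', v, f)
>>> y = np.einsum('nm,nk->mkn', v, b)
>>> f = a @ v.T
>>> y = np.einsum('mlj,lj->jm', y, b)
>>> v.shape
(7, 3)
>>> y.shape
(7, 3)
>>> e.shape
(37, 7)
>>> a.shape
(37, 2, 3)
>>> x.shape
(7, 11)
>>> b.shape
(7, 7)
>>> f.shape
(37, 2, 7)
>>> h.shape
(37, 3, 7, 2)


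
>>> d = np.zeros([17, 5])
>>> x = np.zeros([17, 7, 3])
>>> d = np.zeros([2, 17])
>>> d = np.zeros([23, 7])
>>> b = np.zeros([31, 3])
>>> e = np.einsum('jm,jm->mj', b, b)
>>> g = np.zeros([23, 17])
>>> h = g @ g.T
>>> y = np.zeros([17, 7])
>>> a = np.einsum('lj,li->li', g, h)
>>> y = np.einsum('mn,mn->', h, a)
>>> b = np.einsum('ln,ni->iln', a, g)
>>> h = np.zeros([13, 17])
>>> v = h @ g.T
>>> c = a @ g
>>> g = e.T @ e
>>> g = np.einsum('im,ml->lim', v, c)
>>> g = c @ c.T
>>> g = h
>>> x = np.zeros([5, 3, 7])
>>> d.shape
(23, 7)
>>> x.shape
(5, 3, 7)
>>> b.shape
(17, 23, 23)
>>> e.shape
(3, 31)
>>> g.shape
(13, 17)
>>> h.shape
(13, 17)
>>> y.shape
()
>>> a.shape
(23, 23)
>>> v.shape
(13, 23)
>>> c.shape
(23, 17)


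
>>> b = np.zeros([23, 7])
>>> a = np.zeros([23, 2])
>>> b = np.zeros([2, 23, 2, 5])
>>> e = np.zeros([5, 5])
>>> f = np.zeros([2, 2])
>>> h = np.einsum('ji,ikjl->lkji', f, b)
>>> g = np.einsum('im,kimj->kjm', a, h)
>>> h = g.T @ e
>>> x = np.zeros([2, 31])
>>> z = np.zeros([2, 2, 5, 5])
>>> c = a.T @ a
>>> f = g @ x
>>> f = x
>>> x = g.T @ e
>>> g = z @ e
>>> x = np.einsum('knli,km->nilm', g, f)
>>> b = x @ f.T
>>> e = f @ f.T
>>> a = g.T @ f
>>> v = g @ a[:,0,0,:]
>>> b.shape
(2, 5, 5, 2)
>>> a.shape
(5, 5, 2, 31)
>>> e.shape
(2, 2)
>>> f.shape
(2, 31)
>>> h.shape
(2, 2, 5)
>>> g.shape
(2, 2, 5, 5)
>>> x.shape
(2, 5, 5, 31)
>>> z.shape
(2, 2, 5, 5)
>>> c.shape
(2, 2)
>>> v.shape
(2, 2, 5, 31)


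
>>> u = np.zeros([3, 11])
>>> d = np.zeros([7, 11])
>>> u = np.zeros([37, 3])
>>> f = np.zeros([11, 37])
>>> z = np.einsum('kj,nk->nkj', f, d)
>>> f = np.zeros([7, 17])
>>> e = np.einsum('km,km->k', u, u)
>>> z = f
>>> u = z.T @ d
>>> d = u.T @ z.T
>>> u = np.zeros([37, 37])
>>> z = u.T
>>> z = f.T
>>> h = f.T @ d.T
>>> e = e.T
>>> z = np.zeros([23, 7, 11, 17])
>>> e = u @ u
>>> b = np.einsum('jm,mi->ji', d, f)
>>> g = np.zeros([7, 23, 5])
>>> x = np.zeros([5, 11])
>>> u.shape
(37, 37)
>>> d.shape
(11, 7)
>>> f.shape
(7, 17)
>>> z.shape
(23, 7, 11, 17)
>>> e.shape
(37, 37)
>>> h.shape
(17, 11)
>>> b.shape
(11, 17)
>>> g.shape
(7, 23, 5)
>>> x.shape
(5, 11)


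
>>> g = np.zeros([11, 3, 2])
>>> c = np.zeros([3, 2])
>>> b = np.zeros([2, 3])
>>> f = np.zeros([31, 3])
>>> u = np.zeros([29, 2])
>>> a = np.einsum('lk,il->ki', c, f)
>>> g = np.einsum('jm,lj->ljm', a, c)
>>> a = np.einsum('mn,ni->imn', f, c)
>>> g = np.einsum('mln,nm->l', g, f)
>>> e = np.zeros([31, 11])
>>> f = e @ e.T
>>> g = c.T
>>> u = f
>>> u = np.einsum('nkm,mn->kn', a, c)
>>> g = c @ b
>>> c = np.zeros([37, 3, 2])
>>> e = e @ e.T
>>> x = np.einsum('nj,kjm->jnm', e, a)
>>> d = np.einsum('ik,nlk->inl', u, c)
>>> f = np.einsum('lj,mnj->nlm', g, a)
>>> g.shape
(3, 3)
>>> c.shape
(37, 3, 2)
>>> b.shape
(2, 3)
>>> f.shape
(31, 3, 2)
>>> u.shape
(31, 2)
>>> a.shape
(2, 31, 3)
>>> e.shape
(31, 31)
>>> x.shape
(31, 31, 3)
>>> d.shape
(31, 37, 3)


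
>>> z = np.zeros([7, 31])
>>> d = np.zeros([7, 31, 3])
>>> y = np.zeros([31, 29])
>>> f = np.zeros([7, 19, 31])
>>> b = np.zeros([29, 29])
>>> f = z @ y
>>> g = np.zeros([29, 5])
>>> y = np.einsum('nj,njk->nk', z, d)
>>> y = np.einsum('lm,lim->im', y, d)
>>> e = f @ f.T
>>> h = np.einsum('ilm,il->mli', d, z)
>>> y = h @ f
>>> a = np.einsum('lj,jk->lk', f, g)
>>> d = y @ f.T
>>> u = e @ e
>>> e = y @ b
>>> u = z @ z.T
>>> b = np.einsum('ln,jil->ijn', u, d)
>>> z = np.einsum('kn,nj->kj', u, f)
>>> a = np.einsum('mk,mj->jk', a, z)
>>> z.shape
(7, 29)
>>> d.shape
(3, 31, 7)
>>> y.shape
(3, 31, 29)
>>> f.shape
(7, 29)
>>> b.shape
(31, 3, 7)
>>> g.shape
(29, 5)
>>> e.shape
(3, 31, 29)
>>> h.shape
(3, 31, 7)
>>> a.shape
(29, 5)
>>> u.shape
(7, 7)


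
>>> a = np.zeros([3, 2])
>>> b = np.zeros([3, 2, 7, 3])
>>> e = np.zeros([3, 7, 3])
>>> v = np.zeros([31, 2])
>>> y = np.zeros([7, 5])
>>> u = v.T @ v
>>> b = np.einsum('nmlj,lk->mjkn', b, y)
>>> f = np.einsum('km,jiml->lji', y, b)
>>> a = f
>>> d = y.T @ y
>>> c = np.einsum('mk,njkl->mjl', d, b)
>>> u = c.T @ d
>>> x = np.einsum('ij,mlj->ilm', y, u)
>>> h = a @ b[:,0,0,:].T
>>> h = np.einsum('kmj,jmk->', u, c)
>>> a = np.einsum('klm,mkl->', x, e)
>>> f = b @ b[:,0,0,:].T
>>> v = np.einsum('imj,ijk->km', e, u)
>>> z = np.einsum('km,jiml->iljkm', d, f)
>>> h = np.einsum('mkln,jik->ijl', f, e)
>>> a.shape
()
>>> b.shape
(2, 3, 5, 3)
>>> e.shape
(3, 7, 3)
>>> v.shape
(5, 7)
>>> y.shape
(7, 5)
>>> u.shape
(3, 3, 5)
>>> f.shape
(2, 3, 5, 2)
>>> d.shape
(5, 5)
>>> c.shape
(5, 3, 3)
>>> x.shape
(7, 3, 3)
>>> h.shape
(7, 3, 5)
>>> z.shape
(3, 2, 2, 5, 5)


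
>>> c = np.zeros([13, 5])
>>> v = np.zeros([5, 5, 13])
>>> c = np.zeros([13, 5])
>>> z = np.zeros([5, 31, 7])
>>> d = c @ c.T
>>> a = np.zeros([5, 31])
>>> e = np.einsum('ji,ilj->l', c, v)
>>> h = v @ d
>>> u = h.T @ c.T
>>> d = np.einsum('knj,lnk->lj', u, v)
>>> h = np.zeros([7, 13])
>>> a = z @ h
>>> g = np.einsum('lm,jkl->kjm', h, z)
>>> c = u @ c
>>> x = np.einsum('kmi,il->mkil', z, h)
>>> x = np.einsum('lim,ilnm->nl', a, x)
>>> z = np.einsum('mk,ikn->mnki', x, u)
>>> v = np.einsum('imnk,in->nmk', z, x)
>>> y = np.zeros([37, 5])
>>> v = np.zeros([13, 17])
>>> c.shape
(13, 5, 5)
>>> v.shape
(13, 17)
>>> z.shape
(7, 13, 5, 13)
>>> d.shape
(5, 13)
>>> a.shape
(5, 31, 13)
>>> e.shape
(5,)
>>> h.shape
(7, 13)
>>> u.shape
(13, 5, 13)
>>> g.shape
(31, 5, 13)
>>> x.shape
(7, 5)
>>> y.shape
(37, 5)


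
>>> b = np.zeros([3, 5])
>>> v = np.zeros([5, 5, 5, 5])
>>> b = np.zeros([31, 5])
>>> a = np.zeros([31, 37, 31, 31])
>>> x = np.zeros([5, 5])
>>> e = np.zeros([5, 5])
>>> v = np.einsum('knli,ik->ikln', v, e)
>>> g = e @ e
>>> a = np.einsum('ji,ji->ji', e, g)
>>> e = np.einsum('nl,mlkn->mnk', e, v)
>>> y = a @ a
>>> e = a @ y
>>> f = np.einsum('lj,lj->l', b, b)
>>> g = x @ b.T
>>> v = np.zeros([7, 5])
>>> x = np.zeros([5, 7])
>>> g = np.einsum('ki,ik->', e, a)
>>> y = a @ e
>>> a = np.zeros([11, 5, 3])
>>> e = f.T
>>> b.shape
(31, 5)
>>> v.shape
(7, 5)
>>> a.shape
(11, 5, 3)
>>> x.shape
(5, 7)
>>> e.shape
(31,)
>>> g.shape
()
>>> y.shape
(5, 5)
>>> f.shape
(31,)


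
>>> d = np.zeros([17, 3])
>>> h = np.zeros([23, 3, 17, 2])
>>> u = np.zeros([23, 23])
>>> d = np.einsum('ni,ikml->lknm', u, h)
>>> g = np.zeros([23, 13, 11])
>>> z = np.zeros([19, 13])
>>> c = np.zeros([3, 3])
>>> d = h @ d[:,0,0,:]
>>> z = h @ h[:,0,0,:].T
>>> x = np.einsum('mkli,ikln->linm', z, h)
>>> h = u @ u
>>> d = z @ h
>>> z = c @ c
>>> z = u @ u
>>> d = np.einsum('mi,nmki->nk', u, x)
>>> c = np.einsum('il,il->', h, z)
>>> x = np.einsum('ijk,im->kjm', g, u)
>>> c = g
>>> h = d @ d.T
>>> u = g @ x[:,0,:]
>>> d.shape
(17, 2)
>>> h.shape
(17, 17)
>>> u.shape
(23, 13, 23)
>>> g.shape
(23, 13, 11)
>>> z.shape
(23, 23)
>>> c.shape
(23, 13, 11)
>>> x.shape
(11, 13, 23)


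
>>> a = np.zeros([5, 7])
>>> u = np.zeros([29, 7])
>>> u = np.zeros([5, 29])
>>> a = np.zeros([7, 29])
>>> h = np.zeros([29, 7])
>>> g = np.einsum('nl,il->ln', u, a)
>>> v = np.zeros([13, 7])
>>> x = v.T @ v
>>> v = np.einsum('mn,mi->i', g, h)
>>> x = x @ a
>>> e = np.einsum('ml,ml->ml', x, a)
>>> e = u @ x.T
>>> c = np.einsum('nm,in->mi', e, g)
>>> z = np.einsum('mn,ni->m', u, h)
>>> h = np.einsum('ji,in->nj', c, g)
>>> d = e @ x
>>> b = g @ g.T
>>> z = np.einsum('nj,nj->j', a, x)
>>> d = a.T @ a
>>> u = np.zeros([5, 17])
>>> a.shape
(7, 29)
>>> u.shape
(5, 17)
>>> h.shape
(5, 7)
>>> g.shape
(29, 5)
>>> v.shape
(7,)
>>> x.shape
(7, 29)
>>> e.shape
(5, 7)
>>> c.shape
(7, 29)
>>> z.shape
(29,)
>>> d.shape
(29, 29)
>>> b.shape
(29, 29)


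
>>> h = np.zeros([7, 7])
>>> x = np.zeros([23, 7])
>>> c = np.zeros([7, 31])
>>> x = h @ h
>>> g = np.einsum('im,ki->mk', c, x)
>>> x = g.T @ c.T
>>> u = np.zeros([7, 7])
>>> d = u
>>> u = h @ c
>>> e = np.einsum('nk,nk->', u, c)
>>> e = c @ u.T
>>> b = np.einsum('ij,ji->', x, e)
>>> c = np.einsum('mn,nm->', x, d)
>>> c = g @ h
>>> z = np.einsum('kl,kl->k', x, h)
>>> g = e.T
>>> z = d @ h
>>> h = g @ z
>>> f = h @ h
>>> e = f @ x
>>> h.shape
(7, 7)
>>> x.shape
(7, 7)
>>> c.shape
(31, 7)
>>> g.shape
(7, 7)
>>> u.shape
(7, 31)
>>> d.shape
(7, 7)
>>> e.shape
(7, 7)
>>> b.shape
()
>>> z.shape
(7, 7)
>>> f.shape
(7, 7)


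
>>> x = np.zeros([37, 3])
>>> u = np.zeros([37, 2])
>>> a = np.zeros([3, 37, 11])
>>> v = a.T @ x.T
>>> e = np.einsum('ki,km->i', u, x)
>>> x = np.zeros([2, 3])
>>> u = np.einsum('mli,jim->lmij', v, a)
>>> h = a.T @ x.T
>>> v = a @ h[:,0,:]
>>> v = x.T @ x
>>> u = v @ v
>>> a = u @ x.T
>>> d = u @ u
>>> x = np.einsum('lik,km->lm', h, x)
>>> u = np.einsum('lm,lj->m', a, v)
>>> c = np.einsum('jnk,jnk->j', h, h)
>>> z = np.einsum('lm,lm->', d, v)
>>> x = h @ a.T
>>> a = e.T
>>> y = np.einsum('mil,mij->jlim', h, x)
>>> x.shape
(11, 37, 3)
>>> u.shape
(2,)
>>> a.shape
(2,)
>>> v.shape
(3, 3)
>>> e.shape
(2,)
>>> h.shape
(11, 37, 2)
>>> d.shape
(3, 3)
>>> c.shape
(11,)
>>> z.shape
()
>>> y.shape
(3, 2, 37, 11)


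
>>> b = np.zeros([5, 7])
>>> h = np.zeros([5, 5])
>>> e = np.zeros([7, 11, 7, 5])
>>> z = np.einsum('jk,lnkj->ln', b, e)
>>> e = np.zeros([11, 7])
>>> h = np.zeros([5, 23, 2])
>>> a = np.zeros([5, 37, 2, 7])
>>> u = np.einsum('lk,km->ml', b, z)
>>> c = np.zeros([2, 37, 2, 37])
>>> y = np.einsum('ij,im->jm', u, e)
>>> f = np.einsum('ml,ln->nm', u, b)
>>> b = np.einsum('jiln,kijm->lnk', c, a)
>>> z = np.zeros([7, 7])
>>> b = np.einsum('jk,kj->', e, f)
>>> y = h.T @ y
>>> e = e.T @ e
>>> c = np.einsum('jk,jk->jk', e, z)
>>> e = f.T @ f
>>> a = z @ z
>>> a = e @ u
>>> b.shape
()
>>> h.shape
(5, 23, 2)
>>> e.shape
(11, 11)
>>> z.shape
(7, 7)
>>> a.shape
(11, 5)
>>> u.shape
(11, 5)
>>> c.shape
(7, 7)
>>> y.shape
(2, 23, 7)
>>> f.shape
(7, 11)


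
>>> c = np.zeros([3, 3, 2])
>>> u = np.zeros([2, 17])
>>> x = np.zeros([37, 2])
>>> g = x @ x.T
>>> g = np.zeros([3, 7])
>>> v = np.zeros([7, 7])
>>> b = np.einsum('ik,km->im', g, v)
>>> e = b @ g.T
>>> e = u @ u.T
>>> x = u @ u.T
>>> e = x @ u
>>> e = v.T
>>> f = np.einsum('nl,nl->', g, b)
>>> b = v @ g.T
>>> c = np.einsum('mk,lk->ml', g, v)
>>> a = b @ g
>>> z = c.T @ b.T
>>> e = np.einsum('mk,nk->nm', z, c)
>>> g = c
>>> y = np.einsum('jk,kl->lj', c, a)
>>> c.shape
(3, 7)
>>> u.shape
(2, 17)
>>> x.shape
(2, 2)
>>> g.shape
(3, 7)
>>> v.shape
(7, 7)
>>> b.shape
(7, 3)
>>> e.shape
(3, 7)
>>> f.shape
()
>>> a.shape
(7, 7)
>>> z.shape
(7, 7)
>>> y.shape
(7, 3)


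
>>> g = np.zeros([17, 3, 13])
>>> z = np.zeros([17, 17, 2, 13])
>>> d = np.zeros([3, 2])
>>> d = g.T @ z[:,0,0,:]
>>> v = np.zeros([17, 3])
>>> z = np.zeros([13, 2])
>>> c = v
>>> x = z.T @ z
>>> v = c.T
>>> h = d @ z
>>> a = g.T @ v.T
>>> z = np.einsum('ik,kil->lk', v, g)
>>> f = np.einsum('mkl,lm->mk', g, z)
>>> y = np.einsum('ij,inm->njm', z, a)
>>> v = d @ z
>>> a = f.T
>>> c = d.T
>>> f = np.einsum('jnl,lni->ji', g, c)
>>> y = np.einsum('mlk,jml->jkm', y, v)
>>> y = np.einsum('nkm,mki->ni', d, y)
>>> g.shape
(17, 3, 13)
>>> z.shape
(13, 17)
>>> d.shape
(13, 3, 13)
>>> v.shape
(13, 3, 17)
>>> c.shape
(13, 3, 13)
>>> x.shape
(2, 2)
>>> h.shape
(13, 3, 2)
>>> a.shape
(3, 17)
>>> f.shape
(17, 13)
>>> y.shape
(13, 3)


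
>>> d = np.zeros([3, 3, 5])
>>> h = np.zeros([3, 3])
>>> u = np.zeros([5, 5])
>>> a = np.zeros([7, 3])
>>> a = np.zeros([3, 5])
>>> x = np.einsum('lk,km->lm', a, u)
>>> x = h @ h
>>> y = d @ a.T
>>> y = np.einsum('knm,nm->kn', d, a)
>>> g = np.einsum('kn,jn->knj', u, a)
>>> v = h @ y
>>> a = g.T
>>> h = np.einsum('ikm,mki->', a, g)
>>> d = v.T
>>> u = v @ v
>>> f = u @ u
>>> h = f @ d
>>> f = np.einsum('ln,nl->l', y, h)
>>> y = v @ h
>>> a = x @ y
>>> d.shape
(3, 3)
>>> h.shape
(3, 3)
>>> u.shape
(3, 3)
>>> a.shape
(3, 3)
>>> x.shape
(3, 3)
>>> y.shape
(3, 3)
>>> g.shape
(5, 5, 3)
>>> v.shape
(3, 3)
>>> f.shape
(3,)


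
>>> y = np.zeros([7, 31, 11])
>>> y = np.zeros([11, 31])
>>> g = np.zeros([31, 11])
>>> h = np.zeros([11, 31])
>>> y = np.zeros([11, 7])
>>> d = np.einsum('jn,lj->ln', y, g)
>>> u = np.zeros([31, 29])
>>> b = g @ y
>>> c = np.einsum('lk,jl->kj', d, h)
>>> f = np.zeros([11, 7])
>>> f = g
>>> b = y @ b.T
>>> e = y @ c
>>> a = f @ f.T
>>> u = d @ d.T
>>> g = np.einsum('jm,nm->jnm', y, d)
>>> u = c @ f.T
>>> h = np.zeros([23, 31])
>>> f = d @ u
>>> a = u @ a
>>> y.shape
(11, 7)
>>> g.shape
(11, 31, 7)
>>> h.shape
(23, 31)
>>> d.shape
(31, 7)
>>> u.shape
(7, 31)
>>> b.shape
(11, 31)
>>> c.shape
(7, 11)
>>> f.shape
(31, 31)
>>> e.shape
(11, 11)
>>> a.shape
(7, 31)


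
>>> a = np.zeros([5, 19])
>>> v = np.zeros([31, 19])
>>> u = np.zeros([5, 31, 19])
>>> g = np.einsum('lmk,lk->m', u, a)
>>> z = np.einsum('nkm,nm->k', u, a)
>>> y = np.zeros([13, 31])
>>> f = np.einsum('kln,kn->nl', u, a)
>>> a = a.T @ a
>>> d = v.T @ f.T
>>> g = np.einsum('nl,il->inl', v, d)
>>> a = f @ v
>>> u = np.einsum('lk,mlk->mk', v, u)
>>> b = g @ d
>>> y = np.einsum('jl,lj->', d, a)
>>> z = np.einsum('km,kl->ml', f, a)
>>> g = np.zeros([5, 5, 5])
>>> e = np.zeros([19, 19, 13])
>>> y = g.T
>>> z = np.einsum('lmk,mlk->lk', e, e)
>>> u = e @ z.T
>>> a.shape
(19, 19)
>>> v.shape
(31, 19)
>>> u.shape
(19, 19, 19)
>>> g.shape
(5, 5, 5)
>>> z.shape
(19, 13)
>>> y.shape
(5, 5, 5)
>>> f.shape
(19, 31)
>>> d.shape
(19, 19)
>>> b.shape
(19, 31, 19)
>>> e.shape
(19, 19, 13)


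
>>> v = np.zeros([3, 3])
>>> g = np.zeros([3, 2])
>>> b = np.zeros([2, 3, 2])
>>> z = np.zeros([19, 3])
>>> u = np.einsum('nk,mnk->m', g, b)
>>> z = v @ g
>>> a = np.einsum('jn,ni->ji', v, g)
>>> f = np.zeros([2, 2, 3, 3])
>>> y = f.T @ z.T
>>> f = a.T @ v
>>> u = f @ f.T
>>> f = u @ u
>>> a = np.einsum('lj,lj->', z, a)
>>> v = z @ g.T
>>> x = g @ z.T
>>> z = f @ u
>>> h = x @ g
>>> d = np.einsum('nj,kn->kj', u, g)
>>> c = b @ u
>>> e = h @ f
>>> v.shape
(3, 3)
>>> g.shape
(3, 2)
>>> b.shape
(2, 3, 2)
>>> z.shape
(2, 2)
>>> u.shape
(2, 2)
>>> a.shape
()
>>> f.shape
(2, 2)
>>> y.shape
(3, 3, 2, 3)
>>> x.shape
(3, 3)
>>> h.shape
(3, 2)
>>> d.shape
(3, 2)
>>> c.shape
(2, 3, 2)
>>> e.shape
(3, 2)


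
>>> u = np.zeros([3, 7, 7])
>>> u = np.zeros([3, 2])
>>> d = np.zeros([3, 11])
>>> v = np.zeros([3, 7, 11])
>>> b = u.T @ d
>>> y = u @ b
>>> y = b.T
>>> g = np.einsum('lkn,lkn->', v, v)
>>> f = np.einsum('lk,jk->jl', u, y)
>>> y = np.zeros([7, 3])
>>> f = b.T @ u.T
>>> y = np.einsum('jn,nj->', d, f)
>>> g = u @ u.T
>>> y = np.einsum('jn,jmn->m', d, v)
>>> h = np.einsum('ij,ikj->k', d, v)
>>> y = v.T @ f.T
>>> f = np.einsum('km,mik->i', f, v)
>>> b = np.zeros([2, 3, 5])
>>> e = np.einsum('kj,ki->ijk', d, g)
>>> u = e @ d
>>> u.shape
(3, 11, 11)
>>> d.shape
(3, 11)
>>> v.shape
(3, 7, 11)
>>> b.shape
(2, 3, 5)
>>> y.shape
(11, 7, 11)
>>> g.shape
(3, 3)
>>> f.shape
(7,)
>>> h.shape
(7,)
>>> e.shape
(3, 11, 3)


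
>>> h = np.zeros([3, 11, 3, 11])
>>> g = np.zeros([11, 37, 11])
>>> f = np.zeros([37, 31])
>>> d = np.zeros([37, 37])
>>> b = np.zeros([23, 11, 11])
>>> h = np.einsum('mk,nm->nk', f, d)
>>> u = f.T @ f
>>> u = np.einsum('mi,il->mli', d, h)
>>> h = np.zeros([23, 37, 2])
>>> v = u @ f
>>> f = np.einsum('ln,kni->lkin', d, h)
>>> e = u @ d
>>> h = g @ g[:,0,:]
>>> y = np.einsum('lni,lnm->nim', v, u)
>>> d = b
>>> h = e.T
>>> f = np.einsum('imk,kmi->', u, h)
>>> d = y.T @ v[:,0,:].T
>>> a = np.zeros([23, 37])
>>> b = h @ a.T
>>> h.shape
(37, 31, 37)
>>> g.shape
(11, 37, 11)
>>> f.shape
()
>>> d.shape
(37, 31, 37)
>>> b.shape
(37, 31, 23)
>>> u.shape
(37, 31, 37)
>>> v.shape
(37, 31, 31)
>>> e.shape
(37, 31, 37)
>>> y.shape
(31, 31, 37)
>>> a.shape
(23, 37)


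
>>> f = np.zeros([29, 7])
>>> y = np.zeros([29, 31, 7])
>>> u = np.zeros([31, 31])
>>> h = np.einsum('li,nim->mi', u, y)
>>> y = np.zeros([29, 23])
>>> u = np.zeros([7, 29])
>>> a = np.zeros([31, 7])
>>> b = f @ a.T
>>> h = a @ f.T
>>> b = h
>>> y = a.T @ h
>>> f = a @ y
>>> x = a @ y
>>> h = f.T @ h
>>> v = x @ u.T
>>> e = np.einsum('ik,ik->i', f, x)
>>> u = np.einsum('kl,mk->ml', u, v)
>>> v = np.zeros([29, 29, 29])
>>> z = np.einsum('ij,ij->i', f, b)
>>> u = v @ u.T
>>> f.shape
(31, 29)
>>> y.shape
(7, 29)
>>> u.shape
(29, 29, 31)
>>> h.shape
(29, 29)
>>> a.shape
(31, 7)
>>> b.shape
(31, 29)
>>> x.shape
(31, 29)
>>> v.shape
(29, 29, 29)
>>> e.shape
(31,)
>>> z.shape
(31,)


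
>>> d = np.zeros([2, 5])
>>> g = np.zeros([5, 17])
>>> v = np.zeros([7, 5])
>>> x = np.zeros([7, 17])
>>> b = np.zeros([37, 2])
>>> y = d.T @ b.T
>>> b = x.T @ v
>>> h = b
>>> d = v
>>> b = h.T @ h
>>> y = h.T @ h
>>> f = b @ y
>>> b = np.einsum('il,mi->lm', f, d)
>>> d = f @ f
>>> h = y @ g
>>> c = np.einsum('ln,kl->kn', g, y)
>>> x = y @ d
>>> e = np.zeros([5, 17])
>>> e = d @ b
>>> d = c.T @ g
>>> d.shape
(17, 17)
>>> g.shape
(5, 17)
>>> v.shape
(7, 5)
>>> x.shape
(5, 5)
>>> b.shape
(5, 7)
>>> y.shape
(5, 5)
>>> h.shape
(5, 17)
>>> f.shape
(5, 5)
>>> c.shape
(5, 17)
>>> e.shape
(5, 7)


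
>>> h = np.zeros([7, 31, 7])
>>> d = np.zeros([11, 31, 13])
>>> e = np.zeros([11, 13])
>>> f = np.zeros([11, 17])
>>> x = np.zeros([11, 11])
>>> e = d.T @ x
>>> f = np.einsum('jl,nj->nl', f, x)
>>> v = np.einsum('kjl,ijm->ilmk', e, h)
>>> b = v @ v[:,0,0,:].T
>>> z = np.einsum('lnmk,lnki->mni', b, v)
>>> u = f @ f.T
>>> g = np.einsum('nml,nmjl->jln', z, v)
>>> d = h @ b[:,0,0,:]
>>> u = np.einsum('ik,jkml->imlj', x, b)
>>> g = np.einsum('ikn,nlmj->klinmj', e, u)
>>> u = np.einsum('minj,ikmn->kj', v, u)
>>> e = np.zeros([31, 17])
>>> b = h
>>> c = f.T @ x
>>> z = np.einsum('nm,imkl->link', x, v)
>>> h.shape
(7, 31, 7)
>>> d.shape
(7, 31, 7)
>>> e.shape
(31, 17)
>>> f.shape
(11, 17)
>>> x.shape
(11, 11)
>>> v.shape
(7, 11, 7, 13)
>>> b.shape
(7, 31, 7)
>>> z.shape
(13, 7, 11, 7)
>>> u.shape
(7, 13)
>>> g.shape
(31, 7, 13, 11, 7, 7)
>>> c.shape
(17, 11)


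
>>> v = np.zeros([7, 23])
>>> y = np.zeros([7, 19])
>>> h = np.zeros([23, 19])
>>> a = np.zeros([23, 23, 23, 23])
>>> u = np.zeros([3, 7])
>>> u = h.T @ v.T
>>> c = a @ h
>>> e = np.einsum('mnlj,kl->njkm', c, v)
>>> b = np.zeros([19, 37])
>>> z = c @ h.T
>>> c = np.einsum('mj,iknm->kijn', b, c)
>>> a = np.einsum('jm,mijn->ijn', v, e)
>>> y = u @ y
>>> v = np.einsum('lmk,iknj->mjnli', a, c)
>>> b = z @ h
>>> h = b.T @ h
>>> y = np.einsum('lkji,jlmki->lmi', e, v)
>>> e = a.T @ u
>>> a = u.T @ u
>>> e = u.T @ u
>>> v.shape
(7, 23, 37, 19, 23)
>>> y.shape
(23, 37, 23)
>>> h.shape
(19, 23, 23, 19)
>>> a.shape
(7, 7)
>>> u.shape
(19, 7)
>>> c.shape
(23, 23, 37, 23)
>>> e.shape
(7, 7)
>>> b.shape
(23, 23, 23, 19)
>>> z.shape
(23, 23, 23, 23)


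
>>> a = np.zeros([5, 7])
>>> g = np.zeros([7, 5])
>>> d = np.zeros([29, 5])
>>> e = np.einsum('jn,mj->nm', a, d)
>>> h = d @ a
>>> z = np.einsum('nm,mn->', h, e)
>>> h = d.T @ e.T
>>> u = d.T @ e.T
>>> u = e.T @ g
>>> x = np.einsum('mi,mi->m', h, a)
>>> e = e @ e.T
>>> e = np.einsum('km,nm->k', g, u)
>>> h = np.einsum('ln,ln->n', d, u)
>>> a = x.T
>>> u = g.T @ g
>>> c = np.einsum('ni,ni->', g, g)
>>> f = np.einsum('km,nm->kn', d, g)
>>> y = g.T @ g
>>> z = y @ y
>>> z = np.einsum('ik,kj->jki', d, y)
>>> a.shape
(5,)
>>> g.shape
(7, 5)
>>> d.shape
(29, 5)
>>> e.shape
(7,)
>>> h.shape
(5,)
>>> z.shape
(5, 5, 29)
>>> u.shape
(5, 5)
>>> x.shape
(5,)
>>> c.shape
()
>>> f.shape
(29, 7)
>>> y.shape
(5, 5)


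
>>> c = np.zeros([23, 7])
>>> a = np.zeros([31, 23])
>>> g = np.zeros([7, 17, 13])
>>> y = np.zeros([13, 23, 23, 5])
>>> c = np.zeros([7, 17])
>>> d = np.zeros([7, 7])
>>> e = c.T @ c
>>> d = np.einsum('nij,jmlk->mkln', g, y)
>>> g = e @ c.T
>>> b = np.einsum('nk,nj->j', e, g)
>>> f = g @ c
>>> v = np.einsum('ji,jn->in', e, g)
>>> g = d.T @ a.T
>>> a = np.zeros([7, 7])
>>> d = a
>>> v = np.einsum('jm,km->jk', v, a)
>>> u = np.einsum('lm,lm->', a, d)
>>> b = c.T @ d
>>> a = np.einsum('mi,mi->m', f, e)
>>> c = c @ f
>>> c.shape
(7, 17)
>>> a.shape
(17,)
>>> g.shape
(7, 23, 5, 31)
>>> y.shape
(13, 23, 23, 5)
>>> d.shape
(7, 7)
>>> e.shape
(17, 17)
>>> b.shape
(17, 7)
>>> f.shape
(17, 17)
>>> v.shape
(17, 7)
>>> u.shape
()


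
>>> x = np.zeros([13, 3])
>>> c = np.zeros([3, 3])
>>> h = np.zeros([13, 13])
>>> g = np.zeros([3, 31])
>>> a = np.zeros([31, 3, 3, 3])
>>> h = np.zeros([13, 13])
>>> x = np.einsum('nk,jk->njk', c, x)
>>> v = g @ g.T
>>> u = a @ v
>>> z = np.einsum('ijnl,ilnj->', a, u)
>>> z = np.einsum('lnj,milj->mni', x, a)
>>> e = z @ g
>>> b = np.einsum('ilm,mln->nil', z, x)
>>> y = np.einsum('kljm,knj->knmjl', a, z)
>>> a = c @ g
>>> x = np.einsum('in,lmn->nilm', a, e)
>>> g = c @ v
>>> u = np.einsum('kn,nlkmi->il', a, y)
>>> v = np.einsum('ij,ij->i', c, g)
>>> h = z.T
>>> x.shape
(31, 3, 31, 13)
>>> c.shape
(3, 3)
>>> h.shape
(3, 13, 31)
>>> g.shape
(3, 3)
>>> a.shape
(3, 31)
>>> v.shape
(3,)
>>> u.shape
(3, 13)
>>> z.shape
(31, 13, 3)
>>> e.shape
(31, 13, 31)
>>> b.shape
(3, 31, 13)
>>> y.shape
(31, 13, 3, 3, 3)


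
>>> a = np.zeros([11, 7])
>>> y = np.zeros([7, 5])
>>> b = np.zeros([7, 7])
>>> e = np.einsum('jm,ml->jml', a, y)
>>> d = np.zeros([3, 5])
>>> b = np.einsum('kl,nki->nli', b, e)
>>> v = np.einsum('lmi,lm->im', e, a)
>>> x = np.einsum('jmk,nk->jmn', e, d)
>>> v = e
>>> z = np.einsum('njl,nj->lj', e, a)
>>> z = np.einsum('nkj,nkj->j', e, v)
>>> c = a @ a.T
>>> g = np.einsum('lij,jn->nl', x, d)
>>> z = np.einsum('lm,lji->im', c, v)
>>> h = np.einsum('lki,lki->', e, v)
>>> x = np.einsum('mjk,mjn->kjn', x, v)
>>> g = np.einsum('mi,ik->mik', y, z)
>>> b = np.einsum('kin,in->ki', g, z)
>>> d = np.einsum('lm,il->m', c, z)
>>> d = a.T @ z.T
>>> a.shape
(11, 7)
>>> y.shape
(7, 5)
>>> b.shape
(7, 5)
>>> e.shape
(11, 7, 5)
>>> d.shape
(7, 5)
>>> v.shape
(11, 7, 5)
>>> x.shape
(3, 7, 5)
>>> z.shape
(5, 11)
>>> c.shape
(11, 11)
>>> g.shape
(7, 5, 11)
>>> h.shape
()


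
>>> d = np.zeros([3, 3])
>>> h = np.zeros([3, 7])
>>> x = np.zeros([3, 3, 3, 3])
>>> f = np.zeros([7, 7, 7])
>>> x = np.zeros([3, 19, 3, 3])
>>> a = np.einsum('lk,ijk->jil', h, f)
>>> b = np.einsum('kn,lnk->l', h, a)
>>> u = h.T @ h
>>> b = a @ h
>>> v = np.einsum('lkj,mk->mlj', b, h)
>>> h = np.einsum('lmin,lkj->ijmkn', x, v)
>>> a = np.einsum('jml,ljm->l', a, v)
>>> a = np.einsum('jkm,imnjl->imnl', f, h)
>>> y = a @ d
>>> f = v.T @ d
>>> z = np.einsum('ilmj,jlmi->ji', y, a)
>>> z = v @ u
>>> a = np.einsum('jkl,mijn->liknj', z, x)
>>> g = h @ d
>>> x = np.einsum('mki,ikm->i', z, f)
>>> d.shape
(3, 3)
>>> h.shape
(3, 7, 19, 7, 3)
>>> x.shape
(7,)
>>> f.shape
(7, 7, 3)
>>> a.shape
(7, 19, 7, 3, 3)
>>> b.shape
(7, 7, 7)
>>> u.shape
(7, 7)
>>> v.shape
(3, 7, 7)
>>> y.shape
(3, 7, 19, 3)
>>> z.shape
(3, 7, 7)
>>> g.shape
(3, 7, 19, 7, 3)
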